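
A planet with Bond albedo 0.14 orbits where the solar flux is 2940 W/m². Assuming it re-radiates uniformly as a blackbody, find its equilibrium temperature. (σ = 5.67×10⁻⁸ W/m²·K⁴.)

T ≈ 325 K

Power absorbed = (1−a)S·πR²; power emitted = 4πR²σT⁴. Equating and cancelling πR²:
T = ((1−a)S / 4σ)^(1/4) = (2530 / (4 × 5.67×10⁻⁸))^(1/4) = (1.11×10^10)^(1/4).
T = 325 K.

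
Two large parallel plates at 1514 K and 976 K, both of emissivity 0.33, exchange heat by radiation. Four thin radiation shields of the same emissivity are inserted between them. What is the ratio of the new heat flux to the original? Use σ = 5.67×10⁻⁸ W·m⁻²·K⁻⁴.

With N identical shields there are N+1 = 5 gaps in series, each with the same radiative resistance, so the flux falls to 1/(N+1) of its unshielded value.

ratio ≈ 0.200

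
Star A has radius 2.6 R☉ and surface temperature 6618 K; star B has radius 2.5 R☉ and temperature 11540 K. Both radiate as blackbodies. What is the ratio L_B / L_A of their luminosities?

L_B/L_A ≈ 8.55

L = 4πR²σT⁴ ∝ R²T⁴, so L_B/L_A = (2.5/2.6)² × (11540/6618)⁴ = 0.925 × 9.25 = 8.55.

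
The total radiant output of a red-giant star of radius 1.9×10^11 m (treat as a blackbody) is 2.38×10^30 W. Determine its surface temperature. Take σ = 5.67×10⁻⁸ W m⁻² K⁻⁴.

T ≈ 3100 K

A = 4πr² = 4π × (1.9×10^11)² = 4.54×10^23 m².
From P = σAT⁴, T = (P / σA)^(1/4) = (2.38×10^30 / (5.67×10⁻⁸ × 4.54×10^23))^(1/4).
T = (9.25×10^13)^(1/4) = 3100 K.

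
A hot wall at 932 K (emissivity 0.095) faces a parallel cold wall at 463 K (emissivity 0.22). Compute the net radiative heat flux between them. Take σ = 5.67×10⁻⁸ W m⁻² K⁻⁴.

q ≈ 2860 W/m²

For two large parallel gray plates, q = σ(T₁⁴ − T₂⁴) / (1/ε₁ + 1/ε₂ − 1).
1/ε₁ + 1/ε₂ − 1 = 1/0.095 + 1/0.22 − 1 = 14.07.
T₁⁴ − T₂⁴ = 7.55×10^11 − 4.60×10^10 = 7.09×10^11 K⁴.
q = 5.67×10⁻⁸ × 7.09×10^11 / 14.07 = 2860 W/m².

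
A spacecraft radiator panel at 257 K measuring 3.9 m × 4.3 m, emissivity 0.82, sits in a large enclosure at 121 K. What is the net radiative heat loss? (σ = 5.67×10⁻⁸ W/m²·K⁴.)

Q ≈ 3230 W

A = 3.9 × 4.3 = 16.8 m².
Q = εσA(T⁴ − T_s⁴). T⁴ − T_s⁴ = (257)⁴ − (121)⁴ = 4.36×10^9 − 2.14×10^8 = 4.15×10^9 K⁴.
Q = 0.82 × 5.67×10⁻⁸ × 16.8 × 4.15×10^9 = 3230 W.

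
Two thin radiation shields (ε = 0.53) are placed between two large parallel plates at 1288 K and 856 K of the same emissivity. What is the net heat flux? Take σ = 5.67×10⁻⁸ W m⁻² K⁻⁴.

q ≈ 15100 W/m²

Each of the 3 gaps contributes resistance (2/ε − 1) = 2/0.53 − 1 = 2.774; total = 8.321.
q = σ(T₁⁴ − T₂⁴) / 8.321 = 5.67×10⁻⁸ × 2.22×10^12 / 8.321 = 15100 W/m².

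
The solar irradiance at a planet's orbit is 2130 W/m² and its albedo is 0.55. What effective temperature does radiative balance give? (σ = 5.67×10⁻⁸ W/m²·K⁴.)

Power absorbed = (1−a)S·πR²; power emitted = 4πR²σT⁴. Equating and cancelling πR²:
T = ((1−a)S / 4σ)^(1/4) = (958 / (4 × 5.67×10⁻⁸))^(1/4) = (4.23×10^9)^(1/4).
T = 255 K.

T ≈ 255 K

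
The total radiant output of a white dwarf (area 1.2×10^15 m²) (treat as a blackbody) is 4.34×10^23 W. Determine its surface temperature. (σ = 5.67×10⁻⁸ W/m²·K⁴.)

T ≈ 8940 K

From P = σAT⁴, T = (P / σA)^(1/4) = (4.34×10^23 / (5.67×10⁻⁸ × 1.20×10^15))^(1/4).
T = (6.38×10^15)^(1/4) = 8940 K.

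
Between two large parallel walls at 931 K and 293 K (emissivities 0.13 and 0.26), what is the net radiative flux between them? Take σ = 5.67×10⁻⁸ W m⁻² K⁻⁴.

q ≈ 4000 W/m²

For two large parallel gray plates, q = σ(T₁⁴ − T₂⁴) / (1/ε₁ + 1/ε₂ − 1).
1/ε₁ + 1/ε₂ − 1 = 1/0.13 + 1/0.26 − 1 = 10.54.
T₁⁴ − T₂⁴ = 7.51×10^11 − 7.37×10^9 = 7.44×10^11 K⁴.
q = 5.67×10⁻⁸ × 7.44×10^11 / 10.54 = 4000 W/m².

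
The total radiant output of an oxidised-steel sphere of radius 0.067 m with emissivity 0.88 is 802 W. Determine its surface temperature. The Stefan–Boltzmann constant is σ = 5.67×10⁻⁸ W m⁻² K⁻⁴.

T ≈ 731 K

A = 4πr² = 4π × (0.067)² = 0.0564 m².
From P = εσAT⁴, T = (P / εσA)^(1/4) = (802 / (0.88 × 5.67×10⁻⁸ × 0.0564))^(1/4).
T = (2.85×10^11)^(1/4) = 731 K.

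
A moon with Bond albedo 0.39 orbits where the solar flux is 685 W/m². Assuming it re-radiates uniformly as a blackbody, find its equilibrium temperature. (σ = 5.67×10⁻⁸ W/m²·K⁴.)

T ≈ 207 K

Power absorbed = (1−a)S·πR²; power emitted = 4πR²σT⁴. Equating and cancelling πR²:
T = ((1−a)S / 4σ)^(1/4) = (418 / (4 × 5.67×10⁻⁸))^(1/4) = (1.84×10^9)^(1/4).
T = 207 K.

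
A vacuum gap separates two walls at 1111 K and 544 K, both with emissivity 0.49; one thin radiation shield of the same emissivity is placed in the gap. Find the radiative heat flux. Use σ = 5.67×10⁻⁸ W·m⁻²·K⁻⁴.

q ≈ 13200 W/m²

Each of the 2 gaps contributes resistance (2/ε − 1) = 2/0.49 − 1 = 3.082; total = 6.163.
q = σ(T₁⁴ − T₂⁴) / 6.163 = 5.67×10⁻⁸ × 1.44×10^12 / 6.163 = 13200 W/m².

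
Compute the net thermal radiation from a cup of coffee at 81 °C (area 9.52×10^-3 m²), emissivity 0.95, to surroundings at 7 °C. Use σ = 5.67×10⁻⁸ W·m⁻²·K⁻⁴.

Convert: 81 °C = 354 K; 7 °C = 280 K.
Q = εσA(T⁴ − T_s⁴). T⁴ − T_s⁴ = (354)⁴ − (280)⁴ = 1.57×10^10 − 6.15×10^9 = 9.56×10^9 K⁴.
Q = 0.95 × 5.67×10⁻⁸ × 9.52×10^-3 × 9.56×10^9 = 4.90 W.

Q ≈ 4.90 W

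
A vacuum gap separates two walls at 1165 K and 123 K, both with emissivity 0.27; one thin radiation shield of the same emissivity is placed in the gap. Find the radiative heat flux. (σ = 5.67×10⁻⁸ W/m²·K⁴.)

q ≈ 8150 W/m²

Each of the 2 gaps contributes resistance (2/ε − 1) = 2/0.27 − 1 = 6.407; total = 12.81.
q = σ(T₁⁴ − T₂⁴) / 12.81 = 5.67×10⁻⁸ × 1.84×10^12 / 12.81 = 8150 W/m².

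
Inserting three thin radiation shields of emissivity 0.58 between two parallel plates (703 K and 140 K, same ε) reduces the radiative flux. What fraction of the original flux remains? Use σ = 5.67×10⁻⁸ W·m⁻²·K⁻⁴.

With N identical shields there are N+1 = 4 gaps in series, each with the same radiative resistance, so the flux falls to 1/(N+1) of its unshielded value.

ratio ≈ 0.250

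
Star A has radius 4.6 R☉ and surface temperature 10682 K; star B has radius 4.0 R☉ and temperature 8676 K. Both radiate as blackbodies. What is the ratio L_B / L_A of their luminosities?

L_B/L_A ≈ 0.329

L = 4πR²σT⁴ ∝ R²T⁴, so L_B/L_A = (4.0/4.6)² × (8676/10682)⁴ = 0.756 × 0.435 = 0.329.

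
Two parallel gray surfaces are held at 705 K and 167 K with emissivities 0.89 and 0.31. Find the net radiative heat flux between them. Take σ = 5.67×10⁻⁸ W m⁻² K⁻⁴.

For two large parallel gray plates, q = σ(T₁⁴ − T₂⁴) / (1/ε₁ + 1/ε₂ − 1).
1/ε₁ + 1/ε₂ − 1 = 1/0.89 + 1/0.31 − 1 = 3.349.
T₁⁴ − T₂⁴ = 2.47×10^11 − 7.78×10^8 = 2.46×10^11 K⁴.
q = 5.67×10⁻⁸ × 2.46×10^11 / 3.349 = 4170 W/m².

q ≈ 4170 W/m²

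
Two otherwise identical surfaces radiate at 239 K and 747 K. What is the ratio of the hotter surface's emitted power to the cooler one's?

ratio ≈ 95.4

P ∝ T⁴, so the ratio is (747/239)⁴ = (3.126)⁴ = 95.4.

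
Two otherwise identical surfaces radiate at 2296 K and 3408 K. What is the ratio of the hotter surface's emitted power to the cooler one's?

P ∝ T⁴, so the ratio is (3408/2296)⁴ = (1.484)⁴ = 4.85.

ratio ≈ 4.85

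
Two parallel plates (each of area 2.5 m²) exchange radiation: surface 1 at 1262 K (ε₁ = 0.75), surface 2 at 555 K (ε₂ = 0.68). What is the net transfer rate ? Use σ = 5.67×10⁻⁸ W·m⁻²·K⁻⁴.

Q ≈ 1.92×10^5 W

For two large parallel gray plates, q = σ(T₁⁴ − T₂⁴) / (1/ε₁ + 1/ε₂ − 1).
1/ε₁ + 1/ε₂ − 1 = 1/0.75 + 1/0.68 − 1 = 1.804.
T₁⁴ − T₂⁴ = 2.54×10^12 − 9.49×10^10 = 2.44×10^12 K⁴.
q = 5.67×10⁻⁸ × 2.44×10^12 / 1.804 = 76700 W/m².
Q = q·A = 76700 × 2.5 = 1.92×10^5 W.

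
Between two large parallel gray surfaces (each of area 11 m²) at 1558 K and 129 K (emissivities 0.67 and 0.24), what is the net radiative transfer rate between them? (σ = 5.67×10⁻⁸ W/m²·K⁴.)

For two large parallel gray plates, q = σ(T₁⁴ − T₂⁴) / (1/ε₁ + 1/ε₂ − 1).
1/ε₁ + 1/ε₂ − 1 = 1/0.67 + 1/0.24 − 1 = 4.659.
T₁⁴ − T₂⁴ = 5.89×10^12 − 2.77×10^8 = 5.89×10^12 K⁴.
q = 5.67×10⁻⁸ × 5.89×10^12 / 4.659 = 71700 W/m².
Q = q·A = 71700 × 11 = 7.89×10^5 W.

Q ≈ 7.89×10^5 W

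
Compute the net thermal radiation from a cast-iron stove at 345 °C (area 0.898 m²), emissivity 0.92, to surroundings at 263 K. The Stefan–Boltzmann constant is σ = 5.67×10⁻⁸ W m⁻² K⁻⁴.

Q ≈ 6610 W

Convert: 345 °C = 618 K.
Q = εσA(T⁴ − T_s⁴). T⁴ − T_s⁴ = (618)⁴ − (263)⁴ = 1.46×10^11 − 4.78×10^9 = 1.41×10^11 K⁴.
Q = 0.92 × 5.67×10⁻⁸ × 0.898 × 1.41×10^11 = 6610 W.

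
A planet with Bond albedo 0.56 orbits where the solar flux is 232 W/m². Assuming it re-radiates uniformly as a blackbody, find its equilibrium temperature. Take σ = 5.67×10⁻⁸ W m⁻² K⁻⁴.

T ≈ 146 K

Power absorbed = (1−a)S·πR²; power emitted = 4πR²σT⁴. Equating and cancelling πR²:
T = ((1−a)S / 4σ)^(1/4) = (102 / (4 × 5.67×10⁻⁸))^(1/4) = (4.50×10^8)^(1/4).
T = 146 K.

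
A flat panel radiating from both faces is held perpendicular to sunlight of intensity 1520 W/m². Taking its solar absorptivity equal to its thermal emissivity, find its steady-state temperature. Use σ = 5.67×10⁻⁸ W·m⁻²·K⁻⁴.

T ≈ 340 K

Absorbed flux αS = emitted flux 2εσT⁴ per unit area; with α = ε this gives T = (S/2σ)^(1/4).
T = (1520 / (2 × 5.67×10⁻⁸))^(1/4) = (1.34×10^10)^(1/4).
T = 340 K.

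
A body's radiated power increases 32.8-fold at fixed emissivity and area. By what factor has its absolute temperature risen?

P ∝ T⁴ ⇒ T ∝ P^(1/4), so T scales by (32.8)^(1/4) = 2.39.

factor ≈ 2.39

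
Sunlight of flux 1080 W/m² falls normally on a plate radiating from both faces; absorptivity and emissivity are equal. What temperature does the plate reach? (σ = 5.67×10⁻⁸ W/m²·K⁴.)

Absorbed flux αS = emitted flux 2εσT⁴ per unit area; with α = ε this gives T = (S/2σ)^(1/4).
T = (1080 / (2 × 5.67×10⁻⁸))^(1/4) = (9.52×10^9)^(1/4).
T = 312 K.

T ≈ 312 K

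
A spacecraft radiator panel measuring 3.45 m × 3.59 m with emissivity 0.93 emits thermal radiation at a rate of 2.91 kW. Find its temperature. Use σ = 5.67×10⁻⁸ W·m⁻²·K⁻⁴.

T ≈ 258 K

A = 3.45 × 3.59 = 12.4 m².
From P = εσAT⁴, T = (P / εσA)^(1/4) = (2910 / (0.93 × 5.67×10⁻⁸ × 12.4))^(1/4).
T = (4.46×10^9)^(1/4) = 258 K.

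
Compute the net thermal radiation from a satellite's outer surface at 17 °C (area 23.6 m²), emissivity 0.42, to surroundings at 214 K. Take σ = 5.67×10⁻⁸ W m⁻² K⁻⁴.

Convert: 17 °C = 290 K.
Q = εσA(T⁴ − T_s⁴). T⁴ − T_s⁴ = (290)⁴ − (214)⁴ = 7.07×10^9 − 2.10×10^9 = 4.98×10^9 K⁴.
Q = 0.42 × 5.67×10⁻⁸ × 23.6 × 4.98×10^9 = 2800 W.

Q ≈ 2800 W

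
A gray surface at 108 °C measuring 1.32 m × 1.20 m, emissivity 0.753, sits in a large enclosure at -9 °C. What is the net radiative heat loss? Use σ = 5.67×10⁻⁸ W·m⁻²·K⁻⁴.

A = 1.32 × 1.20 = 1.58 m².
Convert: 108 °C = 381 K; -9 °C = 264 K.
Q = εσA(T⁴ − T_s⁴). T⁴ − T_s⁴ = (381)⁴ − (264)⁴ = 2.11×10^10 − 4.86×10^9 = 1.62×10^10 K⁴.
Q = 0.753 × 5.67×10⁻⁸ × 1.58 × 1.62×10^10 = 1100 W.

Q ≈ 1100 W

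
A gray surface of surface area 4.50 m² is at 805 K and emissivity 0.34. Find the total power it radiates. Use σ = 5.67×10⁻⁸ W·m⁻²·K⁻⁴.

Stefan–Boltzmann: P = εσAT⁴ = 0.34 × 5.67×10⁻⁸ × 4.50 × (805)⁴ = 0.34 × 5.67×10⁻⁸ × 4.50 × 4.20×10^11.
P = 36400 W.

P ≈ 36400 W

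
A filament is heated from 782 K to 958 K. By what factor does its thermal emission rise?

P ∝ T⁴, so the ratio is (958/782)⁴ = (1.225)⁴ = 2.25.

ratio ≈ 2.25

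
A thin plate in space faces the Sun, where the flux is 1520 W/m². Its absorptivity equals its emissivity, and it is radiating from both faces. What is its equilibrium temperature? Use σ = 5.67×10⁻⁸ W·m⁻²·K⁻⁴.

T ≈ 340 K

Absorbed flux αS = emitted flux 2εσT⁴ per unit area; with α = ε this gives T = (S/2σ)^(1/4).
T = (1520 / (2 × 5.67×10⁻⁸))^(1/4) = (1.34×10^10)^(1/4).
T = 340 K.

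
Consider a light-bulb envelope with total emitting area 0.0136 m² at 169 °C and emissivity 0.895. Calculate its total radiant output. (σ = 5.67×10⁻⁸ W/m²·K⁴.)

169 °C = 442 K.
P = εσAT⁴ = 0.895 × 5.67×10⁻⁸ × 0.0136 × (442)⁴ = 0.895 × 5.67×10⁻⁸ × 0.0136 × 3.82×10^10.
P = 26.3 W.

P ≈ 26.3 W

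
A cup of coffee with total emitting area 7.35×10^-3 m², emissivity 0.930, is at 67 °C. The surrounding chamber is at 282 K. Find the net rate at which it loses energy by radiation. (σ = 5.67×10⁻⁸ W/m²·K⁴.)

Convert: 67 °C = 340 K.
Q = εσA(T⁴ − T_s⁴). T⁴ − T_s⁴ = (340)⁴ − (282)⁴ = 1.34×10^10 − 6.32×10^9 = 7.04×10^9 K⁴.
Q = 0.930 × 5.67×10⁻⁸ × 7.35×10^-3 × 7.04×10^9 = 2.73 W.

Q ≈ 2.73 W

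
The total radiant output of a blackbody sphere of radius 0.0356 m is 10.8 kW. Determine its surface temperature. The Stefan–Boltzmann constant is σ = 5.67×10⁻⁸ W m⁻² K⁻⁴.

A = 4πr² = 4π × (0.0356)² = 0.0159 m².
From P = σAT⁴, T = (P / σA)^(1/4) = (10800 / (5.67×10⁻⁸ × 0.0159))^(1/4).
T = (1.20×10^13)^(1/4) = 1860 K.

T ≈ 1860 K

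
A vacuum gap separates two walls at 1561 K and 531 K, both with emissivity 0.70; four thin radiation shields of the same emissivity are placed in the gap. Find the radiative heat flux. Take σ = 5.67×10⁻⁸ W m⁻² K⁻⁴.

Each of the 5 gaps contributes resistance (2/ε − 1) = 2/0.70 − 1 = 1.857; total = 9.286.
q = σ(T₁⁴ − T₂⁴) / 9.286 = 5.67×10⁻⁸ × 5.86×10^12 / 9.286 = 35800 W/m².

q ≈ 35800 W/m²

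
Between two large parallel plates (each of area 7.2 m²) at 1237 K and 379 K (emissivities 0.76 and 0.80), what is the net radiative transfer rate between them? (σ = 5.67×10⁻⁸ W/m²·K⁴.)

Q ≈ 6.05×10^5 W

For two large parallel gray plates, q = σ(T₁⁴ − T₂⁴) / (1/ε₁ + 1/ε₂ − 1).
1/ε₁ + 1/ε₂ − 1 = 1/0.76 + 1/0.80 − 1 = 1.566.
T₁⁴ − T₂⁴ = 2.34×10^12 − 2.06×10^10 = 2.32×10^12 K⁴.
q = 5.67×10⁻⁸ × 2.32×10^12 / 1.566 = 84000 W/m².
Q = q·A = 84000 × 7.2 = 6.05×10^5 W.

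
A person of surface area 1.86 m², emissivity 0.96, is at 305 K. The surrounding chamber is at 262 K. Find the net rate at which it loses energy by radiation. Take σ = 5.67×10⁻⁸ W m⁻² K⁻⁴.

Q = εσA(T⁴ − T_s⁴). T⁴ − T_s⁴ = (305)⁴ − (262)⁴ = 8.65×10^9 − 4.71×10^9 = 3.94×10^9 K⁴.
Q = 0.96 × 5.67×10⁻⁸ × 1.86 × 3.94×10^9 = 399 W.

Q ≈ 399 W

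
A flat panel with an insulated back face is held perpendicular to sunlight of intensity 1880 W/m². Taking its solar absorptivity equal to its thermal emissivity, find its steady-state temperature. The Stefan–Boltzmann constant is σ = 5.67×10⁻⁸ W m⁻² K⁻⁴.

Absorbed flux αS = emitted flux εσT⁴ (one radiating face); with α = ε, T = (S/σ)^(1/4).
T = (1880 / 5.67×10⁻⁸)^(1/4) = (3.32×10^10)^(1/4).
T = 427 K.

T ≈ 427 K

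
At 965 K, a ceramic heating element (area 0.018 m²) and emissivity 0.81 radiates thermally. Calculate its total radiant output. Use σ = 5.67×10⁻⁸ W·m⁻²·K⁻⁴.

Stefan–Boltzmann: P = εσAT⁴ = 0.81 × 5.67×10⁻⁸ × 0.0180 × (965)⁴ = 0.81 × 5.67×10⁻⁸ × 0.0180 × 8.67×10^11.
P = 717 W.

P ≈ 717 W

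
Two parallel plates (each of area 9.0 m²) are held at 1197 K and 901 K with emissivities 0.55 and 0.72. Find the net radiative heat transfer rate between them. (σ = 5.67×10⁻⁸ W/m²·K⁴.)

For two large parallel gray plates, q = σ(T₁⁴ − T₂⁴) / (1/ε₁ + 1/ε₂ − 1).
1/ε₁ + 1/ε₂ − 1 = 1/0.55 + 1/0.72 − 1 = 2.207.
T₁⁴ − T₂⁴ = 2.05×10^12 − 6.59×10^11 = 1.39×10^12 K⁴.
q = 5.67×10⁻⁸ × 1.39×10^12 / 2.207 = 35800 W/m².
Q = q·A = 35800 × 9.0 = 3.22×10^5 W.

Q ≈ 3.22×10^5 W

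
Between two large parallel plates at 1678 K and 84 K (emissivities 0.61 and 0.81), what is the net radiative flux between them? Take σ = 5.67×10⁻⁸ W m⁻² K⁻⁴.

q ≈ 2.40×10^5 W/m²

For two large parallel gray plates, q = σ(T₁⁴ − T₂⁴) / (1/ε₁ + 1/ε₂ − 1).
1/ε₁ + 1/ε₂ − 1 = 1/0.61 + 1/0.81 − 1 = 1.874.
T₁⁴ − T₂⁴ = 7.93×10^12 − 4.98×10^7 = 7.93×10^12 K⁴.
q = 5.67×10⁻⁸ × 7.93×10^12 / 1.874 = 2.40×10^5 W/m².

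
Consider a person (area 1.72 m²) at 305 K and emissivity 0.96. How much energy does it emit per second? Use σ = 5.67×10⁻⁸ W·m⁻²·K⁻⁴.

P ≈ 810 W

P = εσAT⁴ = 0.96 × 5.67×10⁻⁸ × 1.72 × (305)⁴ = 0.96 × 5.67×10⁻⁸ × 1.72 × 8.65×10^9.
P = 810 W.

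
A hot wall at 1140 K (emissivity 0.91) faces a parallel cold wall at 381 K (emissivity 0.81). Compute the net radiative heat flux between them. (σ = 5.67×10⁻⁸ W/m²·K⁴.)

q ≈ 70900 W/m²

For two large parallel gray plates, q = σ(T₁⁴ − T₂⁴) / (1/ε₁ + 1/ε₂ − 1).
1/ε₁ + 1/ε₂ − 1 = 1/0.91 + 1/0.81 − 1 = 1.333.
T₁⁴ − T₂⁴ = 1.69×10^12 − 2.11×10^10 = 1.67×10^12 K⁴.
q = 5.67×10⁻⁸ × 1.67×10^12 / 1.333 = 70900 W/m².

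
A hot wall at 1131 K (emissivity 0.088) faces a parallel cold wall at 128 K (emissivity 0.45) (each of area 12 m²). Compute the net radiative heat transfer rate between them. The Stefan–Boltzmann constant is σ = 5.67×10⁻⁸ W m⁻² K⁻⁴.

Q ≈ 88400 W

For two large parallel gray plates, q = σ(T₁⁴ − T₂⁴) / (1/ε₁ + 1/ε₂ − 1).
1/ε₁ + 1/ε₂ − 1 = 1/0.088 + 1/0.45 − 1 = 12.59.
T₁⁴ − T₂⁴ = 1.64×10^12 − 2.68×10^8 = 1.64×10^12 K⁴.
q = 5.67×10⁻⁸ × 1.64×10^12 / 12.59 = 7370 W/m².
Q = q·A = 7370 × 12 = 88400 W.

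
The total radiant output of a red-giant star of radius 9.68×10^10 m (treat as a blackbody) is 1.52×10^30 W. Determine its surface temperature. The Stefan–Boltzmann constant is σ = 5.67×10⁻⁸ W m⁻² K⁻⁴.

A = 4πr² = 4π × (9.68×10^10)² = 1.18×10^23 m².
From P = σAT⁴, T = (P / σA)^(1/4) = (1.52×10^30 / (5.67×10⁻⁸ × 1.18×10^23))^(1/4).
T = (2.28×10^14)^(1/4) = 3880 K.

T ≈ 3880 K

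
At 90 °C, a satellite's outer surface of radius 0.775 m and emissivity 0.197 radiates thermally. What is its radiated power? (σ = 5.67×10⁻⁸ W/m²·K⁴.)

P ≈ 1460 W

A = 4πr² = 4π × (0.775)² = 7.55 m².
90 °C = 363 K.
P = εσAT⁴ = 0.197 × 5.67×10⁻⁸ × 7.55 × (363)⁴ = 0.197 × 5.67×10⁻⁸ × 7.55 × 1.74×10^10.
P = 1460 W.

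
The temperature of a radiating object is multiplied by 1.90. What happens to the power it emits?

factor ≈ 13.0

P ∝ T⁴, so the power scales as (1.90)⁴ = 13.0.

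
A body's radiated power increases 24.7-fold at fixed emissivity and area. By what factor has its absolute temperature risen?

factor ≈ 2.23

P ∝ T⁴ ⇒ T ∝ P^(1/4), so T scales by (24.7)^(1/4) = 2.23.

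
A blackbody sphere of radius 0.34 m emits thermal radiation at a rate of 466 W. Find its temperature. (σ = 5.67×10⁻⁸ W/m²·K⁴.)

A = 4πr² = 4π × (0.34)² = 1.45 m².
From P = σAT⁴, T = (P / σA)^(1/4) = (466 / (5.67×10⁻⁸ × 1.45))^(1/4).
T = (5.66×10^9)^(1/4) = 274 K.

T ≈ 274 K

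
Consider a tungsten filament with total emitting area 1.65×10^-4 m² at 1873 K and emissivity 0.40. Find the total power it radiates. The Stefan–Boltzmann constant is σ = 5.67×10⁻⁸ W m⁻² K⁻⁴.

Stefan–Boltzmann: P = εσAT⁴ = 0.40 × 5.67×10⁻⁸ × 1.65×10^-4 × (1873)⁴ = 0.40 × 5.67×10⁻⁸ × 1.65×10^-4 × 1.23×10^13.
P = 46.1 W.

P ≈ 46.1 W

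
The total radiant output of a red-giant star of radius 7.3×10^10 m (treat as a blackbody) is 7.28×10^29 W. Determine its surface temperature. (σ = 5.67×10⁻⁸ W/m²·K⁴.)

T ≈ 3720 K

A = 4πr² = 4π × (7.3×10^10)² = 6.70×10^22 m².
From P = σAT⁴, T = (P / σA)^(1/4) = (7.28×10^29 / (5.67×10⁻⁸ × 6.70×10^22))^(1/4).
T = (1.92×10^14)^(1/4) = 3720 K.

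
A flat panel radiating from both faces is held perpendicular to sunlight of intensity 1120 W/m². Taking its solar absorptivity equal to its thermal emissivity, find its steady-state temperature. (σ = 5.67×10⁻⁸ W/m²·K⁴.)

Absorbed flux αS = emitted flux 2εσT⁴ per unit area; with α = ε this gives T = (S/2σ)^(1/4).
T = (1120 / (2 × 5.67×10⁻⁸))^(1/4) = (9.88×10^9)^(1/4).
T = 315 K.

T ≈ 315 K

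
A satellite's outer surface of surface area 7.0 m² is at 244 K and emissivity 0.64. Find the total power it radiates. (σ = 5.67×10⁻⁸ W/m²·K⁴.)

P ≈ 900 W

Stefan–Boltzmann: P = εσAT⁴ = 0.64 × 5.67×10⁻⁸ × 7.00 × (244)⁴ = 0.64 × 5.67×10⁻⁸ × 7.00 × 3.54×10^9.
P = 900 W.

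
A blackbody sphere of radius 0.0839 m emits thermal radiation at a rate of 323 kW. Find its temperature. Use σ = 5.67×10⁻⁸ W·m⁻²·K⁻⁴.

T ≈ 2830 K

A = 4πr² = 4π × (0.0839)² = 0.0885 m².
From P = σAT⁴, T = (P / σA)^(1/4) = (3.23×10^5 / (5.67×10⁻⁸ × 0.0885))^(1/4).
T = (6.44×10^13)^(1/4) = 2830 K.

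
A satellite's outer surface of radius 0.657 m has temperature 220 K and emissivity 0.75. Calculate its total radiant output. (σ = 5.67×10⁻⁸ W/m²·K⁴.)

A = 4πr² = 4π × (0.657)² = 5.42 m².
Stefan–Boltzmann: P = εσAT⁴ = 0.75 × 5.67×10⁻⁸ × 5.42 × (220)⁴ = 0.75 × 5.67×10⁻⁸ × 5.42 × 2.34×10^9.
P = 540 W.

P ≈ 540 W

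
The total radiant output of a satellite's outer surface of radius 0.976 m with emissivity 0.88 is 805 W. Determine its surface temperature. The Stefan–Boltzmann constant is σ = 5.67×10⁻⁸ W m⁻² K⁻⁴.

T ≈ 192 K

A = 4πr² = 4π × (0.976)² = 12.0 m².
From P = εσAT⁴, T = (P / εσA)^(1/4) = (805 / (0.88 × 5.67×10⁻⁸ × 12.0))^(1/4).
T = (1.35×10^9)^(1/4) = 192 K.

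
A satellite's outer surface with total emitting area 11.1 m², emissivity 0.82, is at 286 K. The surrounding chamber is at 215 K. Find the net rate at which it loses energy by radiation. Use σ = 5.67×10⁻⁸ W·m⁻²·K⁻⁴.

Q ≈ 2350 W

Q = εσA(T⁴ − T_s⁴). T⁴ − T_s⁴ = (286)⁴ − (215)⁴ = 6.69×10^9 − 2.14×10^9 = 4.55×10^9 K⁴.
Q = 0.82 × 5.67×10⁻⁸ × 11.1 × 4.55×10^9 = 2350 W.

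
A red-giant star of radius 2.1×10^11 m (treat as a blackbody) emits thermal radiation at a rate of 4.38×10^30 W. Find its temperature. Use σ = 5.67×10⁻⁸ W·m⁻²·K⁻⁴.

A = 4πr² = 4π × (2.1×10^11)² = 5.54×10^23 m².
From P = σAT⁴, T = (P / σA)^(1/4) = (4.38×10^30 / (5.67×10⁻⁸ × 5.54×10^23))^(1/4).
T = (1.39×10^14)^(1/4) = 3440 K.

T ≈ 3440 K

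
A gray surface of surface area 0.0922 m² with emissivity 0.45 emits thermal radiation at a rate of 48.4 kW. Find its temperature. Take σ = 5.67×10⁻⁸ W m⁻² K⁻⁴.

T ≈ 2130 K

From P = εσAT⁴, T = (P / εσA)^(1/4) = (48400 / (0.45 × 5.67×10⁻⁸ × 0.0922))^(1/4).
T = (2.06×10^13)^(1/4) = 2130 K.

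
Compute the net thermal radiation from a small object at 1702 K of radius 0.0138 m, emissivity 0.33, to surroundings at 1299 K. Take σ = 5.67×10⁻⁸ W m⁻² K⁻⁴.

A = 4πr² = 4π × (0.0138)² = 2.39×10^-3 m².
Q = εσA(T⁴ − T_s⁴). T⁴ − T_s⁴ = (1702)⁴ − (1299)⁴ = 8.39×10^12 − 2.85×10^12 = 5.54×10^12 K⁴.
Q = 0.33 × 5.67×10⁻⁸ × 2.39×10^-3 × 5.54×10^12 = 248 W.

Q ≈ 248 W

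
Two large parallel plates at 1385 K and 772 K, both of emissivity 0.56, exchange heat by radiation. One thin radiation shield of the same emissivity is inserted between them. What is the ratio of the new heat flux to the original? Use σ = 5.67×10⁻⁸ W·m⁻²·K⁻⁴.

With N identical shields there are N+1 = 2 gaps in series, each with the same radiative resistance, so the flux falls to 1/(N+1) of its unshielded value.

ratio ≈ 0.500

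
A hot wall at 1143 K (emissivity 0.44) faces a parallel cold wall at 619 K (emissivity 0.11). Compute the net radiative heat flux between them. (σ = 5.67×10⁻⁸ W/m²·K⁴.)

q ≈ 8530 W/m²

For two large parallel gray plates, q = σ(T₁⁴ − T₂⁴) / (1/ε₁ + 1/ε₂ − 1).
1/ε₁ + 1/ε₂ − 1 = 1/0.44 + 1/0.11 − 1 = 10.36.
T₁⁴ − T₂⁴ = 1.71×10^12 − 1.47×10^11 = 1.56×10^12 K⁴.
q = 5.67×10⁻⁸ × 1.56×10^12 / 10.36 = 8530 W/m².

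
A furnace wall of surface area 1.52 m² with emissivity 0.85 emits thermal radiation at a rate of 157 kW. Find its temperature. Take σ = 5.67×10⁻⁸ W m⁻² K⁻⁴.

T ≈ 1210 K

From P = εσAT⁴, T = (P / εσA)^(1/4) = (1.57×10^5 / (0.85 × 5.67×10⁻⁸ × 1.52))^(1/4).
T = (2.14×10^12)^(1/4) = 1210 K.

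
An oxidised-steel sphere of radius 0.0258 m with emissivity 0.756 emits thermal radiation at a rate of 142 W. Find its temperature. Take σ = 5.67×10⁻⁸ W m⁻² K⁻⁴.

T ≈ 793 K

A = 4πr² = 4π × (0.0258)² = 8.36×10^-3 m².
From P = εσAT⁴, T = (P / εσA)^(1/4) = (142 / (0.756 × 5.67×10⁻⁸ × 8.36×10^-3))^(1/4).
T = (3.96×10^11)^(1/4) = 793 K.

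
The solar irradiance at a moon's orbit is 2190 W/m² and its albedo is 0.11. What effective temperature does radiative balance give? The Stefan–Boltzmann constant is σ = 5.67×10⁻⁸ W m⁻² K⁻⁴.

T ≈ 304 K

Power absorbed = (1−a)S·πR²; power emitted = 4πR²σT⁴. Equating and cancelling πR²:
T = ((1−a)S / 4σ)^(1/4) = (1950 / (4 × 5.67×10⁻⁸))^(1/4) = (8.59×10^9)^(1/4).
T = 304 K.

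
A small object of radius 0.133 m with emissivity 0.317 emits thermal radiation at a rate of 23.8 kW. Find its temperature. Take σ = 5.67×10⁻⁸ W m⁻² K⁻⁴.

A = 4πr² = 4π × (0.133)² = 0.222 m².
From P = εσAT⁴, T = (P / εσA)^(1/4) = (23800 / (0.317 × 5.67×10⁻⁸ × 0.222))^(1/4).
T = (5.96×10^12)^(1/4) = 1560 K.

T ≈ 1560 K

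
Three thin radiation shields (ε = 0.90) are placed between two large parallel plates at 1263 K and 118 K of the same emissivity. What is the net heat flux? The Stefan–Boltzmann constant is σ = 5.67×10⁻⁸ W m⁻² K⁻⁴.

Each of the 4 gaps contributes resistance (2/ε − 1) = 2/0.90 − 1 = 1.222; total = 4.889.
q = σ(T₁⁴ − T₂⁴) / 4.889 = 5.67×10⁻⁸ × 2.54×10^12 / 4.889 = 29500 W/m².

q ≈ 29500 W/m²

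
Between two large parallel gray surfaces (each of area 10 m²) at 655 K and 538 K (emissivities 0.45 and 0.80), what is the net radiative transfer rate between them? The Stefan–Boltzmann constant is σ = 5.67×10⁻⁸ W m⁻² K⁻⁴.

For two large parallel gray plates, q = σ(T₁⁴ − T₂⁴) / (1/ε₁ + 1/ε₂ − 1).
1/ε₁ + 1/ε₂ − 1 = 1/0.45 + 1/0.80 − 1 = 2.472.
T₁⁴ − T₂⁴ = 1.84×10^11 − 8.38×10^10 = 1.00×10^11 K⁴.
q = 5.67×10⁻⁸ × 1.00×10^11 / 2.472 = 2300 W/m².
Q = q·A = 2300 × 10 = 23000 W.

Q ≈ 23000 W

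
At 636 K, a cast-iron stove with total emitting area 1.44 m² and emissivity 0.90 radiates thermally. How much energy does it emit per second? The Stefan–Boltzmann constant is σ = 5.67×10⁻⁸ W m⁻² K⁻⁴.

P = εσAT⁴ = 0.90 × 5.67×10⁻⁸ × 1.44 × (636)⁴ = 0.90 × 5.67×10⁻⁸ × 1.44 × 1.64×10^11.
P = 12000 W.

P ≈ 12000 W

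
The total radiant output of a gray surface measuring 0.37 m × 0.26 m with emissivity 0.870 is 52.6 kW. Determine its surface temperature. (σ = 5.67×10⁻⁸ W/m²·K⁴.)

T ≈ 1820 K

A = 0.37 × 0.26 = 0.0962 m².
From P = εσAT⁴, T = (P / εσA)^(1/4) = (52600 / (0.870 × 5.67×10⁻⁸ × 0.0962))^(1/4).
T = (1.11×10^13)^(1/4) = 1820 K.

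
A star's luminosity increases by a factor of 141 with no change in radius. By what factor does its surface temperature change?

factor ≈ 3.45

P ∝ T⁴ ⇒ T ∝ P^(1/4), so T scales by (141)^(1/4) = 3.45.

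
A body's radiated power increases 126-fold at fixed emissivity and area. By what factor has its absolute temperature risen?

factor ≈ 3.35

P ∝ T⁴ ⇒ T ∝ P^(1/4), so T scales by (126)^(1/4) = 3.35.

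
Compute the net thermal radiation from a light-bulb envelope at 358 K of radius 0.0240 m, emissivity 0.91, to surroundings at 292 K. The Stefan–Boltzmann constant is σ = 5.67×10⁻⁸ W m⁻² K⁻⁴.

A = 4πr² = 4π × (0.0240)² = 7.24×10^-3 m².
Q = εσA(T⁴ − T_s⁴). T⁴ − T_s⁴ = (358)⁴ − (292)⁴ = 1.64×10^10 − 7.27×10^9 = 9.16×10^9 K⁴.
Q = 0.91 × 5.67×10⁻⁸ × 7.24×10^-3 × 9.16×10^9 = 3.42 W.

Q ≈ 3.42 W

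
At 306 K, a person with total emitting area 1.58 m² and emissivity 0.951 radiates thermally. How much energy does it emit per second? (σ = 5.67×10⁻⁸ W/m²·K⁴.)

P ≈ 747 W

Stefan–Boltzmann: P = εσAT⁴ = 0.951 × 5.67×10⁻⁸ × 1.58 × (306)⁴ = 0.951 × 5.67×10⁻⁸ × 1.58 × 8.77×10^9.
P = 747 W.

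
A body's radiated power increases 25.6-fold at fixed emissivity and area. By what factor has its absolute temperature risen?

factor ≈ 2.25

P ∝ T⁴ ⇒ T ∝ P^(1/4), so T scales by (25.6)^(1/4) = 2.25.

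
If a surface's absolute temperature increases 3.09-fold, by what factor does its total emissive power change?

factor ≈ 91.2

P ∝ T⁴, so the power scales as (3.09)⁴ = 91.2.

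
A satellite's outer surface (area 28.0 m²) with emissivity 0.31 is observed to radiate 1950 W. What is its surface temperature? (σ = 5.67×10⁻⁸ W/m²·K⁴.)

From P = εσAT⁴, T = (P / εσA)^(1/4) = (1950 / (0.31 × 5.67×10⁻⁸ × 28.0))^(1/4).
T = (3.96×10^9)^(1/4) = 251 K.

T ≈ 251 K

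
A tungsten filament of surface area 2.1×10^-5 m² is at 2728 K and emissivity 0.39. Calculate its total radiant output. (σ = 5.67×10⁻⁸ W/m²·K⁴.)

P = εσAT⁴ = 0.39 × 5.67×10⁻⁸ × 2.10×10^-5 × (2728)⁴ = 0.39 × 5.67×10⁻⁸ × 2.10×10^-5 × 5.54×10^13.
P = 25.7 W.

P ≈ 25.7 W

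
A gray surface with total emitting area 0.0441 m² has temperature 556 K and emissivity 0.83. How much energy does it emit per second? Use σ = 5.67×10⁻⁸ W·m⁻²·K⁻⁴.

P ≈ 198 W

Stefan–Boltzmann: P = εσAT⁴ = 0.83 × 5.67×10⁻⁸ × 0.0441 × (556)⁴ = 0.83 × 5.67×10⁻⁸ × 0.0441 × 9.56×10^10.
P = 198 W.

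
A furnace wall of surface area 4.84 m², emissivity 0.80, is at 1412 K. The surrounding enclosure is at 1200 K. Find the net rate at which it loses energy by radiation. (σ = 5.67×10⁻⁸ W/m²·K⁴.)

Q ≈ 4.17×10^5 W

Q = εσA(T⁴ − T_s⁴). T⁴ − T_s⁴ = (1412)⁴ − (1200)⁴ = 3.98×10^12 − 2.07×10^12 = 1.90×10^12 K⁴.
Q = 0.80 × 5.67×10⁻⁸ × 4.84 × 1.90×10^12 = 4.17×10^5 W.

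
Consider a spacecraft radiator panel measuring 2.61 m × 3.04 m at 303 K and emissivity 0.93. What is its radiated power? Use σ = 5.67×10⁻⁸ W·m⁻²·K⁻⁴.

P ≈ 3530 W

A = 2.61 × 3.04 = 7.93 m².
Stefan–Boltzmann: P = εσAT⁴ = 0.93 × 5.67×10⁻⁸ × 7.93 × (303)⁴ = 0.93 × 5.67×10⁻⁸ × 7.93 × 8.43×10^9.
P = 3530 W.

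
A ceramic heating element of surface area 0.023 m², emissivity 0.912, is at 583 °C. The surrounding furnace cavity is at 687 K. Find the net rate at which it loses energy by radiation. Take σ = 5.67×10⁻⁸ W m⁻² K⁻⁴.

Convert: 583 °C = 856 K.
Q = εσA(T⁴ − T_s⁴). T⁴ − T_s⁴ = (856)⁴ − (687)⁴ = 5.37×10^11 − 2.23×10^11 = 3.14×10^11 K⁴.
Q = 0.912 × 5.67×10⁻⁸ × 0.0230 × 3.14×10^11 = 374 W.

Q ≈ 374 W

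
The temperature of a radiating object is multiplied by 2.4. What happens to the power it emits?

factor ≈ 33.2

P ∝ T⁴, so the power scales as (2.4)⁴ = 33.2.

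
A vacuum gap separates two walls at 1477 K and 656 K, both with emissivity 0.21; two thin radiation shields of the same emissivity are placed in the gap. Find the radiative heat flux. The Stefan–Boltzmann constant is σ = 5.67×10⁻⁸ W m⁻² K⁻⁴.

Each of the 3 gaps contributes resistance (2/ε − 1) = 2/0.21 − 1 = 8.524; total = 25.57.
q = σ(T₁⁴ − T₂⁴) / 25.57 = 5.67×10⁻⁸ × 4.57×10^12 / 25.57 = 10100 W/m².

q ≈ 10100 W/m²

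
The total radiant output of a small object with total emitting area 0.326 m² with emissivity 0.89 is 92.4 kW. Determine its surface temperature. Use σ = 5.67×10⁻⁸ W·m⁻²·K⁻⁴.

T ≈ 1540 K

From P = εσAT⁴, T = (P / εσA)^(1/4) = (92400 / (0.89 × 5.67×10⁻⁸ × 0.326))^(1/4).
T = (5.62×10^12)^(1/4) = 1540 K.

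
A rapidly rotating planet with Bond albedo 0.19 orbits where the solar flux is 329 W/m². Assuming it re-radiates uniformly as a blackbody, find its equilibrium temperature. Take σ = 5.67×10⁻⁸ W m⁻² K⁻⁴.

Power absorbed = (1−a)S·πR²; power emitted = 4πR²σT⁴. Equating and cancelling πR²:
T = ((1−a)S / 4σ)^(1/4) = (266 / (4 × 5.67×10⁻⁸))^(1/4) = (1.18×10^9)^(1/4).
T = 185 K.

T ≈ 185 K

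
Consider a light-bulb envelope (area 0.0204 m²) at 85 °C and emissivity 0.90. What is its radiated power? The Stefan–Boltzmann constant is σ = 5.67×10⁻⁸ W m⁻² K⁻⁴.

85 °C = 358 K.
P = εσAT⁴ = 0.90 × 5.67×10⁻⁸ × 0.0204 × (358)⁴ = 0.90 × 5.67×10⁻⁸ × 0.0204 × 1.64×10^10.
P = 17.1 W.

P ≈ 17.1 W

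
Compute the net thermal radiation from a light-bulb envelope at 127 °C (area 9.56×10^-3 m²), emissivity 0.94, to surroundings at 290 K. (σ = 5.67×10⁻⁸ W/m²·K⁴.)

Q ≈ 9.44 W

Convert: 127 °C = 400 K.
Q = εσA(T⁴ − T_s⁴). T⁴ − T_s⁴ = (400)⁴ − (290)⁴ = 2.56×10^10 − 7.07×10^9 = 1.85×10^10 K⁴.
Q = 0.94 × 5.67×10⁻⁸ × 9.56×10^-3 × 1.85×10^10 = 9.44 W.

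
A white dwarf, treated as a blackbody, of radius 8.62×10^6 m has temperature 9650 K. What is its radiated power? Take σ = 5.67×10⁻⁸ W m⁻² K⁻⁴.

P ≈ 4.59×10^23 W

A = 4πr² = 4π × (8.62×10^6)² = 9.34×10^14 m².
P = σAT⁴ = 5.67×10⁻⁸ × 9.34×10^14 × (9650)⁴ = 5.67×10⁻⁸ × 9.34×10^14 × 8.67×10^15.
P = 4.59×10^23 W.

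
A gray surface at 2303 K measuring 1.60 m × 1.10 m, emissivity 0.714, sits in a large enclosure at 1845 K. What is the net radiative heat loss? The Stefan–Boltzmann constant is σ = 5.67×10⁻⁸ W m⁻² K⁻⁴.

Q ≈ 1.18×10^6 W

A = 1.60 × 1.10 = 1.76 m².
Q = εσA(T⁴ − T_s⁴). T⁴ − T_s⁴ = (2303)⁴ − (1845)⁴ = 2.81×10^13 − 1.16×10^13 = 1.65×10^13 K⁴.
Q = 0.714 × 5.67×10⁻⁸ × 1.76 × 1.65×10^13 = 1.18×10^6 W.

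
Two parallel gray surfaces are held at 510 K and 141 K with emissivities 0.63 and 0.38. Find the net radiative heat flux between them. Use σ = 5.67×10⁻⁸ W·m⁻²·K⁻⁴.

For two large parallel gray plates, q = σ(T₁⁴ − T₂⁴) / (1/ε₁ + 1/ε₂ − 1).
1/ε₁ + 1/ε₂ − 1 = 1/0.63 + 1/0.38 − 1 = 3.219.
T₁⁴ − T₂⁴ = 6.77×10^10 − 3.95×10^8 = 6.73×10^10 K⁴.
q = 5.67×10⁻⁸ × 6.73×10^10 / 3.219 = 1180 W/m².

q ≈ 1180 W/m²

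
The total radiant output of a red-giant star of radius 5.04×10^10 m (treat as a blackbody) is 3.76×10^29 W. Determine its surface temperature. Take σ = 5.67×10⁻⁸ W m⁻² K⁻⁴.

A = 4πr² = 4π × (5.04×10^10)² = 3.19×10^22 m².
From P = σAT⁴, T = (P / σA)^(1/4) = (3.76×10^29 / (5.67×10⁻⁸ × 3.19×10^22))^(1/4).
T = (2.08×10^14)^(1/4) = 3800 K.

T ≈ 3800 K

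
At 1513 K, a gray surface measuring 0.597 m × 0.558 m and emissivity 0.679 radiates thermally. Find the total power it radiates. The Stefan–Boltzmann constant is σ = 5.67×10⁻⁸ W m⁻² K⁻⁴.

P ≈ 67200 W

A = 0.597 × 0.558 = 0.333 m².
Stefan–Boltzmann: P = εσAT⁴ = 0.679 × 5.67×10⁻⁸ × 0.333 × (1513)⁴ = 0.679 × 5.67×10⁻⁸ × 0.333 × 5.24×10^12.
P = 67200 W.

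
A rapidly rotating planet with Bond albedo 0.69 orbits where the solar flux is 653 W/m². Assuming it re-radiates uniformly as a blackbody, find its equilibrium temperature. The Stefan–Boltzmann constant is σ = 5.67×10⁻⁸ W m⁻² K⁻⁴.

T ≈ 173 K

Power absorbed = (1−a)S·πR²; power emitted = 4πR²σT⁴. Equating and cancelling πR²:
T = ((1−a)S / 4σ)^(1/4) = (202 / (4 × 5.67×10⁻⁸))^(1/4) = (8.93×10^8)^(1/4).
T = 173 K.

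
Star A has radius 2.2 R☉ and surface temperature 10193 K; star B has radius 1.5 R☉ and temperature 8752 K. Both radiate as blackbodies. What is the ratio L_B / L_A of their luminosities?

L = 4πR²σT⁴ ∝ R²T⁴, so L_B/L_A = (1.5/2.2)² × (8752/10193)⁴ = 0.465 × 0.544 = 0.253.

L_B/L_A ≈ 0.253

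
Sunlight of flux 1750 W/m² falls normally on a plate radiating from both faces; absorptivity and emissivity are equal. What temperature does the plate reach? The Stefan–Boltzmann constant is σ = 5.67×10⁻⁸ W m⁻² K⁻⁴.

Absorbed flux αS = emitted flux 2εσT⁴ per unit area; with α = ε this gives T = (S/2σ)^(1/4).
T = (1750 / (2 × 5.67×10⁻⁸))^(1/4) = (1.54×10^10)^(1/4).
T = 352 K.

T ≈ 352 K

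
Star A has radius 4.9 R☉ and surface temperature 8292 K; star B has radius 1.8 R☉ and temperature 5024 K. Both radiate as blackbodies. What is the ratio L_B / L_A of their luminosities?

L = 4πR²σT⁴ ∝ R²T⁴, so L_B/L_A = (1.8/4.9)² × (5024/8292)⁴ = 0.135 × 0.135 = 0.0182.

L_B/L_A ≈ 0.0182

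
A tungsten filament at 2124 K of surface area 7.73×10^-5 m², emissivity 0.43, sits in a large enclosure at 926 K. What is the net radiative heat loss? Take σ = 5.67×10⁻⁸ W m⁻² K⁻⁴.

Q = εσA(T⁴ − T_s⁴). T⁴ − T_s⁴ = (2124)⁴ − (926)⁴ = 2.04×10^13 − 7.35×10^11 = 1.96×10^13 K⁴.
Q = 0.43 × 5.67×10⁻⁸ × 7.73×10^-5 × 1.96×10^13 = 37.0 W.

Q ≈ 37.0 W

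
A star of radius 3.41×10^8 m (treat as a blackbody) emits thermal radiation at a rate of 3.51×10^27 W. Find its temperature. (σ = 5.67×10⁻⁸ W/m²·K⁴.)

T ≈ 14300 K

A = 4πr² = 4π × (3.41×10^8)² = 1.46×10^18 m².
From P = σAT⁴, T = (P / σA)^(1/4) = (3.51×10^27 / (5.67×10⁻⁸ × 1.46×10^18))^(1/4).
T = (4.24×10^16)^(1/4) = 14300 K.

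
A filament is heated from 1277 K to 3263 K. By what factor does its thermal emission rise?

ratio ≈ 42.6

P ∝ T⁴, so the ratio is (3263/1277)⁴ = (2.555)⁴ = 42.6.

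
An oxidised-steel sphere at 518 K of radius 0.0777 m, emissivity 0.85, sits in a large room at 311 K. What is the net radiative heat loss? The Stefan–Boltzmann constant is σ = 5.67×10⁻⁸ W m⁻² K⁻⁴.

A = 4πr² = 4π × (0.0777)² = 0.0759 m².
Q = εσA(T⁴ − T_s⁴). T⁴ − T_s⁴ = (518)⁴ − (311)⁴ = 7.20×10^10 − 9.35×10^9 = 6.26×10^10 K⁴.
Q = 0.85 × 5.67×10⁻⁸ × 0.0759 × 6.26×10^10 = 229 W.

Q ≈ 229 W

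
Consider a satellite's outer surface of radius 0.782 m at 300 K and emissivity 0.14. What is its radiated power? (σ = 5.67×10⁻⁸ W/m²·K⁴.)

A = 4πr² = 4π × (0.782)² = 7.68 m².
P = εσAT⁴ = 0.14 × 5.67×10⁻⁸ × 7.68 × (300)⁴ = 0.14 × 5.67×10⁻⁸ × 7.68 × 8.10×10^9.
P = 494 W.

P ≈ 494 W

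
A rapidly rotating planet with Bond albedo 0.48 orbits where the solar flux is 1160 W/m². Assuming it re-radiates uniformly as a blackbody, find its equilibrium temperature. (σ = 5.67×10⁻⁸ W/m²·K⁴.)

Power absorbed = (1−a)S·πR²; power emitted = 4πR²σT⁴. Equating and cancelling πR²:
T = ((1−a)S / 4σ)^(1/4) = (603 / (4 × 5.67×10⁻⁸))^(1/4) = (2.66×10^9)^(1/4).
T = 227 K.

T ≈ 227 K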